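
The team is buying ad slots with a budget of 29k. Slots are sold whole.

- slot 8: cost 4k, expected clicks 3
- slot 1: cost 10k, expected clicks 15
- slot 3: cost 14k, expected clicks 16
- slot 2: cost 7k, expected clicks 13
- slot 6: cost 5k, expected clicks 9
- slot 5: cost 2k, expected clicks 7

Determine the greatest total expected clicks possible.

47

Allowing fractional choices, the relaxed optimum would be about 49.7, but ad slots are indivisible.
slot 8 + slot 1 + slot 2 + slot 6 + slot 5: cost 4 + 10 + 7 + 5 + 2 = 28 ≤ 29, expected clicks 3 + 15 + 13 + 9 + 7 = 47.
slot 1 + slot 2 + slot 6 + slot 5: cost 10 + 7 + 5 + 2 = 24 ≤ 29, expected clicks 15 + 13 + 9 + 7 = 44.
slot 3 + slot 2 + slot 6 + slot 5: cost 14 + 7 + 5 + 2 = 28 ≤ 29, expected clicks 16 + 13 + 9 + 7 = 45.
Best is slot 8, slot 1, slot 2, slot 6, and slot 5 with total expected clicks 47.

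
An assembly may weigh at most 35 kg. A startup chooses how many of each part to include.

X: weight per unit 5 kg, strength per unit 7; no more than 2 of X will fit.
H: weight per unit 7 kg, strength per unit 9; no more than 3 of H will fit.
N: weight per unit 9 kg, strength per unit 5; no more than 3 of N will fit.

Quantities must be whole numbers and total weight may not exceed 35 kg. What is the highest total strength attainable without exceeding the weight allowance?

41

X has the best ratio (7/5); taking only X gives at most 2×7 = 14 (stopped by the supply cap of 2).
Mixing does better — 2×X and 3×H: weight 31 ≤ 35, strength 2·7 + 3·9 = 41.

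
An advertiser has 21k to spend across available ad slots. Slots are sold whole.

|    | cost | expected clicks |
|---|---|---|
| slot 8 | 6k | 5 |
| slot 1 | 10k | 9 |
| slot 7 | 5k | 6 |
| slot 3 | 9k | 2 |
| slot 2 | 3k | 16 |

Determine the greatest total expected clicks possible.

Allowing fractional choices, the relaxed optimum would be about 33.5, but ad slots are indivisible.
slot 8 + slot 1 + slot 2: cost 6 + 10 + 3 = 19 ≤ 21, expected clicks 5 + 9 + 16 = 30.
slot 1 + slot 7 + slot 2: cost 10 + 5 + 3 = 18 ≤ 21, expected clicks 9 + 6 + 16 = 31.
Best is slot 1, slot 7, and slot 2 with total expected clicks 31.

31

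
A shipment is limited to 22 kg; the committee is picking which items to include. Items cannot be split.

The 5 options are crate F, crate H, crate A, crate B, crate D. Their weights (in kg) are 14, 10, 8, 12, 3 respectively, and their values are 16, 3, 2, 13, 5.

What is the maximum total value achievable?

21

Allowing fractional choices, the relaxed optimum would be about 26.4, but items are indivisible.
crate B + crate D: weight 12 + 3 = 15 ≤ 22, value 13 + 5 = 18.
crate F + crate D: weight 14 + 3 = 17 ≤ 22, value 16 + 5 = 21.
Best is crate F and crate D with total value 21.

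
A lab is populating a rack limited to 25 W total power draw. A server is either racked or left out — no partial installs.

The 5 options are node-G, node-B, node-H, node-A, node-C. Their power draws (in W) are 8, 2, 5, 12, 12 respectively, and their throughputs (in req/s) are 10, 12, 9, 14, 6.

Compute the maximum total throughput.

This is an integer program with binary decision variables.
Take node-G, node-B, and node-A: power draw 8 + 2 + 12 = 22 ≤ 25, throughput 10 + 12 + 14 = 36.
No other feasible combination does better.

36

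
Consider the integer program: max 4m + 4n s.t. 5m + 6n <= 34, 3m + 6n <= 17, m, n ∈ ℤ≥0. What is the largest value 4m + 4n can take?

20

(m,n)=(5,0) is feasible, giving 20.
(m,n)=(4,0) is feasible, giving 16.
No feasible integer point exceeds 20.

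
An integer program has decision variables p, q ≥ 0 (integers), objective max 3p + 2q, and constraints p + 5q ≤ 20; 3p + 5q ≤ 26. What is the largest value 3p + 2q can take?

(p,q)=(8,0): 1·8+5·0=8≤20, 3·8+5·0=24≤26, objective 24.
(p,q)=(7,1): 1·7+5·1=12≤20, 3·7+5·1=26≤26, objective 23.
(p,q)=(7,0): 1·7+5·0=7≤20, 3·7+5·0=21≤26, objective 21.
The best lattice point is (8,0), giving 24.

24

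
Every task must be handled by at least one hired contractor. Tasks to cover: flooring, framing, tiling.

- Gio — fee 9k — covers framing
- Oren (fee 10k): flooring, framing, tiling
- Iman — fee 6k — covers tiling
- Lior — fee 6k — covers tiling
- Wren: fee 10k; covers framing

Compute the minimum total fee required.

Oren alone covers flooring, framing, tiling — every task.
Total fee: 10.
No cover costs less than 10.

10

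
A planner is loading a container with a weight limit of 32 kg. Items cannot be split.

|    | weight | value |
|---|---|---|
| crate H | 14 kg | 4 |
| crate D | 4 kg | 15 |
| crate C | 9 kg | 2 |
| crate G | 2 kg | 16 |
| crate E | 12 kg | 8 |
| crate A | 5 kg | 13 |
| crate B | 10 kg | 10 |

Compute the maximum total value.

56

Take crate D, crate C, crate G, crate A, and crate B: weight 4 + 9 + 2 + 5 + 10 = 30 ≤ 32, value 15 + 2 + 16 + 13 + 10 = 56.
No other feasible combination does better.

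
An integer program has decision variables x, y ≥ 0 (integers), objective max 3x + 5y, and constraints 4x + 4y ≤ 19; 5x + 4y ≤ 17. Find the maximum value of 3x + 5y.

20

The continuous relaxation peaks at (0, 4.25) with value 21.25; rounding to a feasible lattice point costs some objective.
(x,y)=(0,4): 4·0+4·4=16≤19, 5·0+4·4=16≤17, objective 20.
(x,y)=(1,3): 4·1+4·3=16≤19, 5·1+4·3=17≤17, objective 18.
(x,y)=(0,3): 4·0+4·3=12≤19, 5·0+4·3=12≤17, objective 15.
Maximum is 20 at (x,y)=(0,4).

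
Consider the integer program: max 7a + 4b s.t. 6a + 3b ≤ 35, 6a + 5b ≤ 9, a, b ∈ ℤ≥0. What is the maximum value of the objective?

7

Relaxing integrality, the LP optimum is 10.50 at (a,b) = (1.5, 0), which is not an integer point.
(a,b)=(1,0): 6·1+3·0=6≤35, 6·1+5·0=6≤9, objective 7.
(a,b)=(0,1): 6·0+3·1=3≤35, 6·0+5·1=5≤9, objective 4.
(a,b)=(0,0): 6·0+3·0=0≤35, 6·0+5·0=0≤9, objective 0.
No feasible integer point exceeds 7.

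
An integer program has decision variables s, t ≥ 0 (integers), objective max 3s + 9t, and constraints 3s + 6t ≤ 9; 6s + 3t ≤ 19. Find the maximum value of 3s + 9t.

12

(s,t)=(1,1) is feasible, giving 12.
(s,t)=(0,1) is feasible, giving 9.
(s,t)=(2,0) is feasible, giving 6.
(s,t)=(1,0) is feasible, giving 3.
No feasible integer point exceeds 12.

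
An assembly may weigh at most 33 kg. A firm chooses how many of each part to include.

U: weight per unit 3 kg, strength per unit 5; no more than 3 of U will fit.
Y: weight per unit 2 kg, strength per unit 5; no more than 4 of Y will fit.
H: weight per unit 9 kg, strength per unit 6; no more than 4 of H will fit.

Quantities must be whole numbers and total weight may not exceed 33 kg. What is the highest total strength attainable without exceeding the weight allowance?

This is a bounded integer knapsack.
Take 2×U, 4×Y, and 2×H: weight 32 ≤ 33, strength 2·5 + 4·5 + 2·6 = 42.
Y has the best ratio (5/2) and is taken to its limit of 4; remaining capacity is filled optimally with the others.

42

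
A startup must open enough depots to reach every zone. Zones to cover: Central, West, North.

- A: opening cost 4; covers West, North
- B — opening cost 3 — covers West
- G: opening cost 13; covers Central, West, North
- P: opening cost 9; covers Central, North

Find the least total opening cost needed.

This is an integer covering problem.
Choose B and P: together they cover Central, West, North — every zone.
Total opening cost: 3 + 9 = 12.

12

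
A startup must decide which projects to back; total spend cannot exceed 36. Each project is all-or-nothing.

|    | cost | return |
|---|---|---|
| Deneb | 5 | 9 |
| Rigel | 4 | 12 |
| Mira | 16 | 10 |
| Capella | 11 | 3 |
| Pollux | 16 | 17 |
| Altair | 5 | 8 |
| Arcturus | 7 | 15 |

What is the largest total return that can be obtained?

53

Take Deneb, Rigel, Pollux, and Arcturus: cost 5 + 4 + 16 + 7 = 32 ≤ 36, return 9 + 12 + 17 + 15 = 53.
No other feasible combination does better.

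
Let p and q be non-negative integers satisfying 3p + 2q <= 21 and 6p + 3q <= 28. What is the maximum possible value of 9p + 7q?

(p,q)=(0,9) is feasible, giving 63.
(p,q)=(0,8) is feasible, giving 56.
Maximum is 63 at (p,q)=(0,9).

63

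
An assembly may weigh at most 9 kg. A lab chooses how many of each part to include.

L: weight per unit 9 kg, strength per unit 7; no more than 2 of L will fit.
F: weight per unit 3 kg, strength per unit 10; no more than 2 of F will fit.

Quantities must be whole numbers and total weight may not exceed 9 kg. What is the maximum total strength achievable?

This is a bounded integer knapsack.
2×F: weight 6 ≤ 9, strength 2·10 = 20.
1×F: weight 3 ≤ 9, strength 1·10 = 10.
Best is 20.

20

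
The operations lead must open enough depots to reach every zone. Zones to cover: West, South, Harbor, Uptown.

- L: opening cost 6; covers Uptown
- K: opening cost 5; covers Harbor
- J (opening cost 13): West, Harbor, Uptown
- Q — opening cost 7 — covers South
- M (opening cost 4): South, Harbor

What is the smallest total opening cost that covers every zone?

The greedy cost-per-new-zone heuristic would pick M, L, and J for 23, but a cheaper cover exists.
Choose J and M: together they cover West, South, Harbor, Uptown — every zone.
Total opening cost: 13 + 4 = 17.
No cover costs less than 17.

17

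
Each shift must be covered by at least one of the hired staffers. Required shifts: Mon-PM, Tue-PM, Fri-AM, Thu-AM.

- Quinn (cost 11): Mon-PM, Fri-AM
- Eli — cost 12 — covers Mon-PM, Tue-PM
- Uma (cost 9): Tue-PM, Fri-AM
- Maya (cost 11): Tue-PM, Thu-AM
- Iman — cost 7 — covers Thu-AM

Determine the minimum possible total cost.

This is a weighted set-cover instance.
Choose Quinn and Maya: together they cover Mon-PM, Tue-PM, Fri-AM, Thu-AM — every shift.
Total cost: 11 + 11 = 22.

22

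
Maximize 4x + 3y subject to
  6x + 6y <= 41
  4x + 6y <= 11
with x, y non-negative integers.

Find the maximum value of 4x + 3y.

The continuous relaxation peaks at (2.75, 0) with value 11.00; rounding to a feasible lattice point costs some objective.
(x,y)=(2,0): 6·2+6·0=12≤41, 4·2+6·0=8≤11, objective 8.
(x,y)=(1,1): 6·1+6·1=12≤41, 4·1+6·1=10≤11, objective 7.
(x,y)=(1,0): 6·1+6·0=6≤41, 4·1+6·0=4≤11, objective 4.
No feasible integer point exceeds 8.

8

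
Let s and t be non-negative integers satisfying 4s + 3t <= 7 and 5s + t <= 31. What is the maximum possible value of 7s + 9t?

18

(s,t)=(0,2) is feasible, giving 18.
(s,t)=(1,1) is feasible, giving 16.
(s,t)=(0,1) is feasible, giving 9.
No feasible integer point exceeds 18.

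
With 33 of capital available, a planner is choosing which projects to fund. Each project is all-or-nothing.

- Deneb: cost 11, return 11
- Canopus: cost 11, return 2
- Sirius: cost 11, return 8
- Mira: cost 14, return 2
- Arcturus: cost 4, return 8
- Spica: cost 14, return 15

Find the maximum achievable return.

34

Take Deneb, Arcturus, and Spica: cost 11 + 4 + 14 = 29 ≤ 33, return 11 + 8 + 15 = 34.
No other feasible combination does better.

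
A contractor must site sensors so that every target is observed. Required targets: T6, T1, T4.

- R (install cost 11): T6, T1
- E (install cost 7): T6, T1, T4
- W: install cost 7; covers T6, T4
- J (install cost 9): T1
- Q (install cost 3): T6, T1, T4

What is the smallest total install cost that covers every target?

3

Q alone covers T6, T1, T4 — every target.
Total install cost: 3.
No cover costs less than 3.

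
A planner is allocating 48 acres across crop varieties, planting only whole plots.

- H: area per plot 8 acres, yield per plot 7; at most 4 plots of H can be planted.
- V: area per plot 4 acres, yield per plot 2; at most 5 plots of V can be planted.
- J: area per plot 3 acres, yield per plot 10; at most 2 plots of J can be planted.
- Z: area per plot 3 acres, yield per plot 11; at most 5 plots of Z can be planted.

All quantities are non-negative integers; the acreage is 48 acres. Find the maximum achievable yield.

96

2×H, 2×V, 2×J, and 5×Z: area 45 ≤ 48, yield 2·7 + 2·2 + 2·10 + 5·11 = 93.
3×H, 2×J, and 5×Z: area 45 ≤ 48, yield 3·7 + 2·10 + 5·11 = 96.
Best is 96.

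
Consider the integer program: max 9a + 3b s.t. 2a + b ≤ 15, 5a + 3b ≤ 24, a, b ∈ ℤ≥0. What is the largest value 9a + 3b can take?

39

(a,b)=(4,1): 2·4+1·1=9≤15, 5·4+3·1=23≤24, objective 39.
(a,b)=(4,0): 2·4+1·0=8≤15, 5·4+3·0=20≤24, objective 36.
(a,b)=(3,2): 2·3+1·2=8≤15, 5·3+3·2=21≤24, objective 33.
No feasible integer point exceeds 39.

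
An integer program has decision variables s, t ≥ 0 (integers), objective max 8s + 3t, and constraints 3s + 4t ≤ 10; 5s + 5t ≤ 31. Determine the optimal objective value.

(s,t)=(3,0): 3·3+4·0=9≤10, 5·3+5·0=15≤31, objective 24.
(s,t)=(2,1): 3·2+4·1=10≤10, 5·2+5·1=15≤31, objective 19.
(s,t)=(2,0): 3·2+4·0=6≤10, 5·2+5·0=10≤31, objective 16.
No feasible integer point exceeds 24.

24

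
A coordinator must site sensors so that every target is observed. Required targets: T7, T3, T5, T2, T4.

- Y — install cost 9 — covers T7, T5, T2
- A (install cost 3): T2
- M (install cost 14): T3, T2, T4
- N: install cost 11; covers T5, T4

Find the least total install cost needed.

23

Choose Y and M: together they cover T7, T3, T5, T2, T4 — every target.
Total install cost: 9 + 14 = 23.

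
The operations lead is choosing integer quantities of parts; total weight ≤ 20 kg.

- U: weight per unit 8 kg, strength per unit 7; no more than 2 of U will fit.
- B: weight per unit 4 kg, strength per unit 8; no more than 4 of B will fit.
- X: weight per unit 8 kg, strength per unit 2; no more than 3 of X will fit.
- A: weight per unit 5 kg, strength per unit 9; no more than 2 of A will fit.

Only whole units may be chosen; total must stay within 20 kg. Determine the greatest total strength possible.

3×B and 1×A: weight 17 ≤ 20, strength 3·8 + 1·9 = 33.
2×B and 2×A: weight 18 ≤ 20, strength 2·8 + 2·9 = 34.
Best is 34.

34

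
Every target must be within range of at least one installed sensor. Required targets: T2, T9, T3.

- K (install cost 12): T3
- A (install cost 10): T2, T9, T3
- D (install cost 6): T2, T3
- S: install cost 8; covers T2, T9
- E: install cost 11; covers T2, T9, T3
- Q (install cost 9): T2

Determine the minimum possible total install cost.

The greedy cost-per-new-target heuristic would pick D and S for 14, but a cheaper cover exists.
A alone covers T2, T9, T3 — every target.
Total install cost: 10.
No cover costs less than 10.

10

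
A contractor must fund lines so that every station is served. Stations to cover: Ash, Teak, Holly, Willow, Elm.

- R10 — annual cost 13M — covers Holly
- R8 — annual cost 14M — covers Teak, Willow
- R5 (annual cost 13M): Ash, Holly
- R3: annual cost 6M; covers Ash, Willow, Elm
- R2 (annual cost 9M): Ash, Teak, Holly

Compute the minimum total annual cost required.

15

Choose R3 and R2: together they cover Ash, Teak, Holly, Willow, Elm — every station.
Total annual cost: 6 + 9 = 15.
No cover costs less than 15.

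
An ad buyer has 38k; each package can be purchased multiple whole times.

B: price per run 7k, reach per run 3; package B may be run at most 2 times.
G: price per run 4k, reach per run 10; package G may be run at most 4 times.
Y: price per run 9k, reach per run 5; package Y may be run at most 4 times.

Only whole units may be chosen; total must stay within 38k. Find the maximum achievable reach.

4×G and 2×Y: price 34 ≤ 38, reach 4·10 + 2·5 = 50.
1×B, 4×G, and 1×Y: price 32 ≤ 38, reach 1·3 + 4·10 + 1·5 = 48.
Best is 50.

50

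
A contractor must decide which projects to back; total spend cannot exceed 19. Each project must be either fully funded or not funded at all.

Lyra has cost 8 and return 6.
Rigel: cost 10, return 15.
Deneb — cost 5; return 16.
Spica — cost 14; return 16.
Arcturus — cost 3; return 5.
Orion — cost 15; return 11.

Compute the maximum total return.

36

Rigel + Deneb: cost 10 + 5 = 15 ≤ 19, return 15 + 16 = 31.
Rigel + Deneb + Arcturus: cost 10 + 5 + 3 = 18 ≤ 19, return 15 + 16 + 5 = 36.
Deneb + Spica: cost 5 + 14 = 19 ≤ 19, return 16 + 16 = 32.
Best is Rigel, Deneb, and Arcturus with total return 36.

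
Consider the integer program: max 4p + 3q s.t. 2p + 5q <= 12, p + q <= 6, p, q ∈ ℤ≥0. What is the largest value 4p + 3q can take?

(p,q)=(6,0): 2·6+5·0=12≤12, 1·6+1·0=6≤6, objective 24.
(p,q)=(5,0): 2·5+5·0=10≤12, 1·5+1·0=5≤6, objective 20.
No feasible integer point exceeds 24.

24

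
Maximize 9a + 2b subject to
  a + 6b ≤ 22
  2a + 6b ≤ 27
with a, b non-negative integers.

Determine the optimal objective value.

117

Relaxing integrality, the LP optimum is 121.50 at (a,b) = (13.5, 0), which is not an integer point.
(a,b)=(13,0) is feasible, giving 117.
(a,b)=(12,0) is feasible, giving 108.
No feasible integer point exceeds 117.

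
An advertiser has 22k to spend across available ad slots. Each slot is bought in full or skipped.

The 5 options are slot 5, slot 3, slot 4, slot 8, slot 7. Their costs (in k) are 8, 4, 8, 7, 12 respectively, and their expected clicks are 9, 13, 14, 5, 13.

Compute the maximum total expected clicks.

36

slot 5 + slot 3 + slot 4: cost 8 + 4 + 8 = 20 ≤ 22, expected clicks 9 + 13 + 14 = 36.
slot 3 + slot 4 + slot 8: cost 4 + 8 + 7 = 19 ≤ 22, expected clicks 13 + 14 + 5 = 32.
Best is slot 5, slot 3, and slot 4 with total expected clicks 36.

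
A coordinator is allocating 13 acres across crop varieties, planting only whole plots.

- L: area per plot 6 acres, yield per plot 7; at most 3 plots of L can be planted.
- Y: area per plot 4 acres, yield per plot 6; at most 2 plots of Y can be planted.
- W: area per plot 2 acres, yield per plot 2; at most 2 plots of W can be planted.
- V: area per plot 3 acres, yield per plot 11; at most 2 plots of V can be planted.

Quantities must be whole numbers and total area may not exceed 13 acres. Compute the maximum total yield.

This is a bounded integer knapsack.
1×Y, 1×W, and 2×V: area 12 ≤ 13, yield 1·6 + 1·2 + 2·11 = 30.
1×L and 2×V: area 12 ≤ 13, yield 1·7 + 2·11 = 29.
Best is 30.

30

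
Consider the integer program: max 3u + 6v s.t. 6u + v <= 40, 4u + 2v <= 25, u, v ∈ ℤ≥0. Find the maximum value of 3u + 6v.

72

Relaxing integrality, the LP optimum is 75.00 at (u,v) = (0, 12.5), which is not an integer point.
(u,v)=(0,12) is feasible, giving 72.
(u,v)=(0,11) is feasible, giving 66.
No feasible integer point exceeds 72.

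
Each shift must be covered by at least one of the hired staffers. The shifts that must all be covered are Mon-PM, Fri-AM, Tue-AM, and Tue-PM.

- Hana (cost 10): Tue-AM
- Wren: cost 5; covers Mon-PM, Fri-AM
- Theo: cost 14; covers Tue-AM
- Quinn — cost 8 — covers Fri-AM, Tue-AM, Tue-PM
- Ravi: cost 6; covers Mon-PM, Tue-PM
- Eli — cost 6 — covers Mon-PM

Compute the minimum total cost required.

Choose Wren and Quinn: together they cover Mon-PM, Fri-AM, Tue-AM, Tue-PM — every shift.
Total cost: 5 + 8 = 13.
No cover costs less than 13.

13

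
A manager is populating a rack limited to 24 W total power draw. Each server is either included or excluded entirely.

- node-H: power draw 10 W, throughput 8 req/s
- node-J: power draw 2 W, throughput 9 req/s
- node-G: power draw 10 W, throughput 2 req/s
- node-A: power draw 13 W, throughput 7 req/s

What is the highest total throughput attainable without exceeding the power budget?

Take node-H, node-J, and node-G: power draw 10 + 2 + 10 = 22 ≤ 24, throughput 8 + 9 + 2 = 19.
No other feasible combination does better.

19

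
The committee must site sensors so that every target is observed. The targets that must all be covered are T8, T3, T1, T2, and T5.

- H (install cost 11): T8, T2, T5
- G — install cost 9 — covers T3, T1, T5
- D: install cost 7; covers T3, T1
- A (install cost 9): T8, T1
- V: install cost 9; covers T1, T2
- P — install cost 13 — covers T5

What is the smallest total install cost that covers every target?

18

Choose H and D: together they cover T8, T3, T1, T2, T5 — every target.
Total install cost: 11 + 7 = 18.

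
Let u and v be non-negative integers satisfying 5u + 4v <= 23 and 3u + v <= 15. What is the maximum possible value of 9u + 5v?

The continuous relaxation peaks at (4.6, 0) with value 41.40; rounding to a feasible lattice point costs some objective.
(u,v)=(3,2): 5·3+4·2=23≤23, 3·3+1·2=11≤15, objective 37.
(u,v)=(4,0): 5·4+4·0=20≤23, 3·4+1·0=12≤15, objective 36.
(u,v)=(2,3): 5·2+4·3=22≤23, 3·2+1·3=9≤15, objective 33.
The best lattice point is (3,2), giving 37.

37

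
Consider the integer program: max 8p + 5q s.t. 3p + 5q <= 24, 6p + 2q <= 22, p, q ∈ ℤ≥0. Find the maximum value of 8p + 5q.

34

(p,q)=(3,2): 3·3+5·2=19≤24, 6·3+2·2=22≤22, objective 34.
(p,q)=(2,3): 3·2+5·3=21≤24, 6·2+2·3=18≤22, objective 31.
(p,q)=(3,1): 3·3+5·1=14≤24, 6·3+2·1=20≤22, objective 29.
Maximum is 34 at (p,q)=(3,2).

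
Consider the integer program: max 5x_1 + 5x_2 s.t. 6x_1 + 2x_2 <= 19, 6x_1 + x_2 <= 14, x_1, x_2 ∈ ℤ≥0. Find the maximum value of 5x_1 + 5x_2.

The continuous relaxation peaks at (0, 9.5) with value 47.50; rounding to a feasible lattice point costs some objective.
(x_1,x_2)=(0,9): 6·0+2·9=18≤19, 6·0+1·9=9≤14, objective 45.
(x_1,x_2)=(0,8): 6·0+2·8=16≤19, 6·0+1·8=8≤14, objective 40.
The best lattice point is (0,9), giving 45.

45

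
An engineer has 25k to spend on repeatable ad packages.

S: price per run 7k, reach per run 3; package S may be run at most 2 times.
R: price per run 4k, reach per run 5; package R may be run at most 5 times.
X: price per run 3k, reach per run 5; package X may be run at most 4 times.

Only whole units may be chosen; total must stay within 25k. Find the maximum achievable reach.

Take 3×R and 4×X: price 24 ≤ 25, reach 3·5 + 4·5 = 35.
X has the best ratio (5/3) and is taken to its limit of 4; remaining capacity is filled optimally with the others.

35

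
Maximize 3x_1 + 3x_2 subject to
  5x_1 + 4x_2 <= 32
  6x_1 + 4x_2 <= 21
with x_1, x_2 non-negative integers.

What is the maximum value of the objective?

(x_1,x_2)=(0,5): 5·0+4·5=20≤32, 6·0+4·5=20≤21, objective 15.
(x_1,x_2)=(0,4): 5·0+4·4=16≤32, 6·0+4·4=16≤21, objective 12.
The best lattice point is (0,5), giving 15.

15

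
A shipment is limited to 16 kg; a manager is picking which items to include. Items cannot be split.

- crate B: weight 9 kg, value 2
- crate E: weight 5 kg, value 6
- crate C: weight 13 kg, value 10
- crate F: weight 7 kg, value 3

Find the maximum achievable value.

Allowing fractional choices, the relaxed optimum would be about 14.5, but items are indivisible.
crate B + crate E: weight 9 + 5 = 14 ≤ 16, value 2 + 6 = 8.
crate E + crate F: weight 5 + 7 = 12 ≤ 16, value 6 + 3 = 9.
crate C: weight 13 ≤ 16, value 10.
Best is crate C with total value 10.

10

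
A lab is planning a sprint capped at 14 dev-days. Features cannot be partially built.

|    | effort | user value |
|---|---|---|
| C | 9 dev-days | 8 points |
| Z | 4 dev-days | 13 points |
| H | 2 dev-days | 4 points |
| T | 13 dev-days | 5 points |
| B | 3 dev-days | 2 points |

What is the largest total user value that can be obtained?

21

This is a 0-1 knapsack instance.
Allowing fractional choices, the relaxed optimum would be about 24.1, but features are indivisible.
C + Z: effort 9 + 4 = 13 ≤ 14, user value 8 + 13 = 21.
Z + H: effort 4 + 2 = 6 ≤ 14, user value 13 + 4 = 17.
Z + H + B: effort 4 + 2 + 3 = 9 ≤ 14, user value 13 + 4 + 2 = 19.
Best is C and Z with total user value 21.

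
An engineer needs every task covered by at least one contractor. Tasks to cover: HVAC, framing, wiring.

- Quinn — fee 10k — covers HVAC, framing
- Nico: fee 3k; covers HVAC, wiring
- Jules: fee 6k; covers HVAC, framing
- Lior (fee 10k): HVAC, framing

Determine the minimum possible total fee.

Choose Nico and Jules: together they cover HVAC, framing, wiring — every task.
Total fee: 3 + 6 = 9.

9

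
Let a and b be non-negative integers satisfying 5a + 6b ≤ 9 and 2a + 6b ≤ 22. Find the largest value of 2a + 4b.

The continuous relaxation peaks at (0, 1.5) with value 6.00; rounding to a feasible lattice point costs some objective.
(a,b)=(0,1): 5·0+6·1=6≤9, 2·0+6·1=6≤22, objective 4.
(a,b)=(1,0): 5·1+6·0=5≤9, 2·1+6·0=2≤22, objective 2.
(a,b)=(0,0): 5·0+6·0=0≤9, 2·0+6·0=0≤22, objective 0.
No feasible integer point exceeds 4.

4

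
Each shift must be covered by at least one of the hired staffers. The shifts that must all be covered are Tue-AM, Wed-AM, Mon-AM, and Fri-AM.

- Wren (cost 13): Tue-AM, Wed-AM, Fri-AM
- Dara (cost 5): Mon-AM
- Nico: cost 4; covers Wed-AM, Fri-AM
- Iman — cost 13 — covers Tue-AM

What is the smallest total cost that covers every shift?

The greedy cost-per-new-shift heuristic would pick Nico, Dara, and Wren for 22, but a cheaper cover exists.
Choose Wren and Dara: together they cover Tue-AM, Wed-AM, Mon-AM, Fri-AM — every shift.
Total cost: 13 + 5 = 18.
No cover costs less than 18.

18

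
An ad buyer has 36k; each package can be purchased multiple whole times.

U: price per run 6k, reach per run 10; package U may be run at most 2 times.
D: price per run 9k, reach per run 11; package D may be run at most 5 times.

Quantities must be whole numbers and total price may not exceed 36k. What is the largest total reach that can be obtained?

U has the best ratio (10/6); taking only U gives at most 2×10 = 20 (stopped by the supply cap of 2).
Mixing does better — 4×D: price 36 ≤ 36, reach 4·11 = 44.

44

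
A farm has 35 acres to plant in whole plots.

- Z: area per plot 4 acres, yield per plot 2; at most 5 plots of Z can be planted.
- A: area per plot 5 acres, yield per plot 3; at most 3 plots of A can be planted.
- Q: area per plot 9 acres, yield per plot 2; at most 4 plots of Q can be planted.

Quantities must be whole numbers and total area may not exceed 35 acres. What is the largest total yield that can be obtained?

This is a bounded integer knapsack.
5×Z and 3×A: area 35 ≤ 35, yield 5·2 + 3·3 = 19.
4×Z and 3×A: area 31 ≤ 35, yield 4·2 + 3·3 = 17.
Best is 19.

19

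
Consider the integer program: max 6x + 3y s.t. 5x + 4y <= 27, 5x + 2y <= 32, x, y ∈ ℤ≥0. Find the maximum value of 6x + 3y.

30

The continuous relaxation peaks at (5.4, 0) with value 32.40; rounding to a feasible lattice point costs some objective.
(x,y)=(5,0): 5·5+4·0=25≤27, 5·5+2·0=25≤32, objective 30.
(x,y)=(4,1): 5·4+4·1=24≤27, 5·4+2·1=22≤32, objective 27.
(x,y)=(4,0): 5·4+4·0=20≤27, 5·4+2·0=20≤32, objective 24.
No feasible integer point exceeds 30.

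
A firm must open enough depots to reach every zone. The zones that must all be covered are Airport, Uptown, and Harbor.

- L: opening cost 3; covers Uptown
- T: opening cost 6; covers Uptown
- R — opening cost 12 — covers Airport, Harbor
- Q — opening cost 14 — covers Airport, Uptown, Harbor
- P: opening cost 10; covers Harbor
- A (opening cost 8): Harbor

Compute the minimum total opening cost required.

The greedy cost-per-new-zone heuristic would pick L and R for 15, but a cheaper cover exists.
Q alone covers Airport, Uptown, Harbor — every zone.
Total opening cost: 14.
No cover costs less than 14.

14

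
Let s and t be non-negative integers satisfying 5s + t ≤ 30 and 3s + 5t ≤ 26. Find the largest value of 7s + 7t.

(s,t)=(5,2): 5·5+1·2=27≤30, 3·5+5·2=25≤26, objective 49.
(s,t)=(5,1): 5·5+1·1=26≤30, 3·5+5·1=20≤26, objective 42.
(s,t)=(4,2): 5·4+1·2=22≤30, 3·4+5·2=22≤26, objective 42.
No feasible integer point exceeds 49.

49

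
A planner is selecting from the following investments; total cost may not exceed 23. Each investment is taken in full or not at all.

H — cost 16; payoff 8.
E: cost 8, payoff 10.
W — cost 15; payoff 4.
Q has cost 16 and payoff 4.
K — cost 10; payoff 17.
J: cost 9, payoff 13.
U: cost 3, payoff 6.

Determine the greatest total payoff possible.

36

E + K + U: cost 8 + 10 + 3 = 21 ≤ 23, payoff 10 + 17 + 6 = 33.
K + J + U: cost 10 + 9 + 3 = 22 ≤ 23, payoff 17 + 13 + 6 = 36.
K + J: cost 10 + 9 = 19 ≤ 23, payoff 17 + 13 = 30.
Best is K, J, and U with total payoff 36.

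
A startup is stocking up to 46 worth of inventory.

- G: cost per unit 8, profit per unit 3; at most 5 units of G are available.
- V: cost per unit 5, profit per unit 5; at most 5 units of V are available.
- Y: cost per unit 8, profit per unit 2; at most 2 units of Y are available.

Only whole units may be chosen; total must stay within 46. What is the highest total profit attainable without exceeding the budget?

2×G and 5×V: cost 41 ≤ 46, profit 2·3 + 5·5 = 31.
1×G, 5×V, and 1×Y: cost 41 ≤ 46, profit 1·3 + 5·5 + 1·2 = 30.
Best is 31.

31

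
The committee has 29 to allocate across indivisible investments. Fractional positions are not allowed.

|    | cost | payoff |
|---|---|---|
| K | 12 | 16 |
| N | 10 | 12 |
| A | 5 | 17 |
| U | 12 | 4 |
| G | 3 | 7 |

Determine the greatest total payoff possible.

Allowing fractional choices, the relaxed optimum would be about 50.8, but investments are indivisible.
K + A + G: cost 12 + 5 + 3 = 20 ≤ 29, payoff 16 + 17 + 7 = 40.
K + N + A: cost 12 + 10 + 5 = 27 ≤ 29, payoff 16 + 12 + 17 = 45.
Best is K, N, and A with total payoff 45.

45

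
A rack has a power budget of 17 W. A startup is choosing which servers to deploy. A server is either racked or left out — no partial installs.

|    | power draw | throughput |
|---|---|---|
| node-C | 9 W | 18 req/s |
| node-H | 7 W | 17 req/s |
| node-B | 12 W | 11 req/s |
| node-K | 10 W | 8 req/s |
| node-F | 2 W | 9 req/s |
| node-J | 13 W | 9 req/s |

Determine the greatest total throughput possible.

35

This is a 0-1 knapsack instance.
node-H + node-F: power draw 7 + 2 = 9 ≤ 17, throughput 17 + 9 = 26.
node-C + node-H: power draw 9 + 7 = 16 ≤ 17, throughput 18 + 17 = 35.
node-C + node-F: power draw 9 + 2 = 11 ≤ 17, throughput 18 + 9 = 27.
Best is node-C and node-H with total throughput 35.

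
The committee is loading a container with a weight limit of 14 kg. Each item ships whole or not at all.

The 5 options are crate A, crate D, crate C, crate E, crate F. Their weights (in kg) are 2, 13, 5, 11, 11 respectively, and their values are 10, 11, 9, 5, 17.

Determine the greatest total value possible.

27

Allowing fractional choices, the relaxed optimum would be about 29.8, but items are indivisible.
crate F: weight 11 ≤ 14, value 17.
crate A + crate F: weight 2 + 11 = 13 ≤ 14, value 10 + 17 = 27.
crate A + crate C: weight 2 + 5 = 7 ≤ 14, value 10 + 9 = 19.
Best is crate A and crate F with total value 27.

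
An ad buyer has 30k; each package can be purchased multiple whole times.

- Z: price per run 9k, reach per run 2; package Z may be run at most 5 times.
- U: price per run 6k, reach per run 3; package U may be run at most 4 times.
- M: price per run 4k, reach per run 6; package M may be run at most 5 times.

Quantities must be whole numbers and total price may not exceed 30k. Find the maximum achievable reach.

Take 1×U and 5×M: price 26 ≤ 30, reach 1·3 + 5·6 = 33.
M has the best ratio (6/4) and is taken to its limit of 5; remaining capacity is filled optimally with the others.

33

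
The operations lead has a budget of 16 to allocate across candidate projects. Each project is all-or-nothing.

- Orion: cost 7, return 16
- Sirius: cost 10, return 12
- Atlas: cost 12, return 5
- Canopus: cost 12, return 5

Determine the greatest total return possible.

Allowing fractional choices, the relaxed optimum would be about 26.8, but projects are indivisible.
Orion: cost 7 ≤ 16, return 16.
Sirius: cost 10 ≤ 16, return 12.
Atlas: cost 12 ≤ 16, return 5.
Best is Orion with total return 16.

16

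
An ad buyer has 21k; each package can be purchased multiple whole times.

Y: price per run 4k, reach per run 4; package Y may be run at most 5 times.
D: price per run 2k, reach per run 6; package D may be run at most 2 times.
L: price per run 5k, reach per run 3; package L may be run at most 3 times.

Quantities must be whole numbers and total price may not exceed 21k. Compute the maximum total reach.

Take 4×Y and 2×D: price 20 ≤ 21, reach 4·4 + 2·6 = 28.
D has the best ratio (6/2) and is taken to its limit of 2; remaining capacity is filled optimally with the others.

28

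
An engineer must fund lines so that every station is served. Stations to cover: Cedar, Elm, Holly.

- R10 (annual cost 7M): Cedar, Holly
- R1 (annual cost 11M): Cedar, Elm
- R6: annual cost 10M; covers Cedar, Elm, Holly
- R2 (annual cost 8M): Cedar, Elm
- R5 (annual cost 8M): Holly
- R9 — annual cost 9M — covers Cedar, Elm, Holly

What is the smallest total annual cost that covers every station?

R9 alone covers Cedar, Elm, Holly — every station.
Total annual cost: 9.
No cover costs less than 9.

9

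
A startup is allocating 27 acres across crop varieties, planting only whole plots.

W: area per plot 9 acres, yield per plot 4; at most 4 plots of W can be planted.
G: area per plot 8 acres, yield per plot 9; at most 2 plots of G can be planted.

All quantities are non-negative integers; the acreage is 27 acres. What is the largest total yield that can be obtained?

Take 1×W and 2×G: area 25 ≤ 27, yield 1·4 + 2·9 = 22.
G has the best ratio (9/8) and is taken to its limit of 2; remaining capacity is filled optimally with the others.

22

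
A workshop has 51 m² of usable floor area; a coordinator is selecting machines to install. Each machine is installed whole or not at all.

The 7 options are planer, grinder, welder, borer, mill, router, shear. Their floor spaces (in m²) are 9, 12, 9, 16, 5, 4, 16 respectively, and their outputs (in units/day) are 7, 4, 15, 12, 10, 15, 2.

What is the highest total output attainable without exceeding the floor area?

Allowing fractional choices, the relaxed optimum would be about 61.7, but machines are indivisible.
planer + welder + borer + mill + router: floor space 9 + 9 + 16 + 5 + 4 = 43 ≤ 51, output 7 + 15 + 12 + 10 + 15 = 59.
grinder + welder + borer + mill + router: floor space 12 + 9 + 16 + 5 + 4 = 46 ≤ 51, output 4 + 15 + 12 + 10 + 15 = 56.
welder + borer + mill + router + shear: floor space 9 + 16 + 5 + 4 + 16 = 50 ≤ 51, output 15 + 12 + 10 + 15 + 2 = 54.
Best is planer, welder, borer, mill, and router with total output 59.

59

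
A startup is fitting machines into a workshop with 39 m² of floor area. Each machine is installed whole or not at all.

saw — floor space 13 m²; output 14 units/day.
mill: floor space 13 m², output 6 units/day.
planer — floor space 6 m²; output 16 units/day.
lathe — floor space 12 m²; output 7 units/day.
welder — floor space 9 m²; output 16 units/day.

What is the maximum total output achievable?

saw + planer + welder: floor space 13 + 6 + 9 = 28 ≤ 39, output 14 + 16 + 16 = 46.
planer + lathe + welder: floor space 6 + 12 + 9 = 27 ≤ 39, output 16 + 7 + 16 = 39.
Best is saw, planer, and welder with total output 46.

46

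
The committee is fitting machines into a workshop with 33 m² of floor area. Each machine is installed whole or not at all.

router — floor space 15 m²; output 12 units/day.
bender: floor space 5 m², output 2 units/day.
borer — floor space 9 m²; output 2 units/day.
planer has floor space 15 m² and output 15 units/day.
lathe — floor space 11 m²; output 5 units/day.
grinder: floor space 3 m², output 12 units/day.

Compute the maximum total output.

39

This is a 0-1 knapsack instance.
planer + lathe + grinder: floor space 15 + 11 + 3 = 29 ≤ 33, output 15 + 5 + 12 = 32.
bender + borer + planer + grinder: floor space 5 + 9 + 15 + 3 = 32 ≤ 33, output 2 + 2 + 15 + 12 = 31.
router + planer + grinder: floor space 15 + 15 + 3 = 33 ≤ 33, output 12 + 15 + 12 = 39.
Best is router, planer, and grinder with total output 39.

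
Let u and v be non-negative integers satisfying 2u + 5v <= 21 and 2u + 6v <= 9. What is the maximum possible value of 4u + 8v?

The continuous relaxation peaks at (4.5, 0) with value 18.00; rounding to a feasible lattice point costs some objective.
(u,v)=(4,0): 2·4+5·0=8≤21, 2·4+6·0=8≤9, objective 16.
(u,v)=(3,0): 2·3+5·0=6≤21, 2·3+6·0=6≤9, objective 12.
No feasible integer point exceeds 16.

16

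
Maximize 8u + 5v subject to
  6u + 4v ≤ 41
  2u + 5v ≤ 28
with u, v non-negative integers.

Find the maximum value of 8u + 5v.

53

(u,v)=(6,1): 6·6+4·1=40≤41, 2·6+5·1=17≤28, objective 53.
(u,v)=(5,2): 6·5+4·2=38≤41, 2·5+5·2=20≤28, objective 50.
(u,v)=(6,0): 6·6+4·0=36≤41, 2·6+5·0=12≤28, objective 48.
Maximum is 53 at (u,v)=(6,1).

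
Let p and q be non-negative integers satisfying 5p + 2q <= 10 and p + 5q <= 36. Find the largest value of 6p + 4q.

(p,q)=(0,5) is feasible, giving 20.
(p,q)=(0,4) is feasible, giving 16.
The best lattice point is (0,5), giving 20.

20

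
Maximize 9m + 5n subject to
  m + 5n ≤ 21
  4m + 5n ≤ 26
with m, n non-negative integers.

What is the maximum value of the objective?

Relaxing integrality, the LP optimum is 58.50 at (m,n) = (6.5, 0), which is not an integer point.
(m,n)=(6,0): 1·6+5·0=6≤21, 4·6+5·0=24≤26, objective 54.
(m,n)=(5,1): 1·5+5·1=10≤21, 4·5+5·1=25≤26, objective 50.
(m,n)=(5,0): 1·5+5·0=5≤21, 4·5+5·0=20≤26, objective 45.
Maximum is 54 at (m,n)=(6,0).

54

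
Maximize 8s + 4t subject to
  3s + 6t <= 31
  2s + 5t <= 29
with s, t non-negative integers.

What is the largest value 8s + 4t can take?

80

Relaxing integrality, the LP optimum is 82.67 at (s,t) = (10.3, 0), which is not an integer point.
(s,t)=(10,0): 3·10+6·0=30≤31, 2·10+5·0=20≤29, objective 80.
(s,t)=(9,0): 3·9+6·0=27≤31, 2·9+5·0=18≤29, objective 72.
The best lattice point is (10,0), giving 80.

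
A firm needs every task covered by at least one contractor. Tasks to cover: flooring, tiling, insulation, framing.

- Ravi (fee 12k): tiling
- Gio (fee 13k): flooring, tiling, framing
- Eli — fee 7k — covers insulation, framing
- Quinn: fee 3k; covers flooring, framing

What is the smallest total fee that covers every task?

20

Choose Gio and Eli: together they cover flooring, tiling, insulation, framing — every task.
Total fee: 13 + 7 = 20.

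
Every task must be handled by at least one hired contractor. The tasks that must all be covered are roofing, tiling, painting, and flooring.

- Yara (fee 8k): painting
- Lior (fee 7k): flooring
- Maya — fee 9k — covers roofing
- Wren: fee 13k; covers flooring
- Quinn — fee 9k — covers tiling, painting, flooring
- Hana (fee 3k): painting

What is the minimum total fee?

18

This is a weighted set-cover instance.
Choose Maya and Quinn: together they cover roofing, tiling, painting, flooring — every task.
Total fee: 9 + 9 = 18.
No cover costs less than 18.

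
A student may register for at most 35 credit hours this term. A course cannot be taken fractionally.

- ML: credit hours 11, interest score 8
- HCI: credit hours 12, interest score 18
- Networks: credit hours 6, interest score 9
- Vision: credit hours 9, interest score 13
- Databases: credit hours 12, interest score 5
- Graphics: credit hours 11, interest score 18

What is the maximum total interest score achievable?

Treat it as a binary knapsack problem.
Allowing fractional choices, the relaxed optimum would be about 53.7, but courses are indivisible.
HCI + Networks + Graphics: credit hours 12 + 6 + 11 = 29 ≤ 35, interest score 18 + 9 + 18 = 45.
HCI + Vision + Graphics: credit hours 12 + 9 + 11 = 32 ≤ 35, interest score 18 + 13 + 18 = 49.
Best is HCI, Vision, and Graphics with total interest score 49.

49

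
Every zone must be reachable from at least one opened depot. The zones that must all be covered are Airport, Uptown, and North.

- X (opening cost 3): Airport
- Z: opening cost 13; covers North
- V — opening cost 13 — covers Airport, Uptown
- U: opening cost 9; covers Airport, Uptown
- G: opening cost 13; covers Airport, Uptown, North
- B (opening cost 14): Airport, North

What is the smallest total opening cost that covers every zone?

13

The greedy cost-per-new-zone heuristic would pick X and G for 16, but a cheaper cover exists.
G alone covers Airport, Uptown, North — every zone.
Total opening cost: 13.
No cover costs less than 13.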